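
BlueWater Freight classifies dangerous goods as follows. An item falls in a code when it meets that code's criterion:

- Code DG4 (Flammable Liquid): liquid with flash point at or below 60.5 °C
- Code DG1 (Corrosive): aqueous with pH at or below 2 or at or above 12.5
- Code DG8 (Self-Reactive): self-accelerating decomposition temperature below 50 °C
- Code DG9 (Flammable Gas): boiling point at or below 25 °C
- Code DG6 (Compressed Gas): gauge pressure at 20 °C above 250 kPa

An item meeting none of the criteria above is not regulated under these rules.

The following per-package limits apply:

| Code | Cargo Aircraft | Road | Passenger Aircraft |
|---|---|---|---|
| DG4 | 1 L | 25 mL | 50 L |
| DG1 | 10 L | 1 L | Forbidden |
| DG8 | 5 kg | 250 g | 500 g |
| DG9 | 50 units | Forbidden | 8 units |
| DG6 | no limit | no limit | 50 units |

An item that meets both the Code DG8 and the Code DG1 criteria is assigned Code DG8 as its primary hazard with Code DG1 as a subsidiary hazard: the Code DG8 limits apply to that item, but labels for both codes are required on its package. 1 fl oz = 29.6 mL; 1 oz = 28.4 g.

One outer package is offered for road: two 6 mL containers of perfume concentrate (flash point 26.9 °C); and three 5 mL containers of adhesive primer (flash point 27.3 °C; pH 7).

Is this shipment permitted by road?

No

Flash point 26.9 °C meets the Code DG4 criterion (Flammable Liquid), so the perfume concentrate is Code DG4.
With flash point 27.3 °C (≤ 60.5 °C), the adhesive primer falls in Code DG4.
Total Code DG4: (two 6 mL containers = 12 mL) + (three 5 mL containers = 15 mL) = 27 mL.
27 mL exceeds the road limit of 25 mL for Code DG4.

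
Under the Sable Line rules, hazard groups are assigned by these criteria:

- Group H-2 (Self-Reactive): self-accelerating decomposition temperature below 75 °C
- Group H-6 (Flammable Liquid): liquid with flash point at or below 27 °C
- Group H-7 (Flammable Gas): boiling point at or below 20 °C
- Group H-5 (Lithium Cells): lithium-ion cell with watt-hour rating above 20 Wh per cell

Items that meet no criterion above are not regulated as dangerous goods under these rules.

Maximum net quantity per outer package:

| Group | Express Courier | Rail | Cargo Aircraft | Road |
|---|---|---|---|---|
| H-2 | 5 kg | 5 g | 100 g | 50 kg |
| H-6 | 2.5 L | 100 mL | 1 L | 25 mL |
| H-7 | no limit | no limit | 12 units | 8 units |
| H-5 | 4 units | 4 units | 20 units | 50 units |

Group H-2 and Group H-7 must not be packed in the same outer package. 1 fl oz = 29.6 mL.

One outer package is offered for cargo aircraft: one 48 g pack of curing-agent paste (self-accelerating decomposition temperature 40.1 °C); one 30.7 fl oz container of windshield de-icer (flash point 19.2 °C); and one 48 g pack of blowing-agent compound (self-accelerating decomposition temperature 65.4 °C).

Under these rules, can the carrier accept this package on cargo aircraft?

Yes

Curing-agent paste: self-accelerating decomposition temperature 40.1 °C < 75 °C → Group H-2 (Self-Reactive).
The windshield de-icer has flash point 19.2 °C, which is ≤ 27 °C, so it is Group H-6 (Flammable Liquid).
The blowing-agent compound has self-accelerating decomposition temperature 65.4 °C, which is < 75 °C, so it is Group H-2 (Self-Reactive).
Group H-2 net quantity: 48 g + 48 g = 96 g.
That is within the Group H-2 cargo aircraft limit of 100 g.
Group H-6 quantity: one 30.7 fl oz container = 908.72 mL.
908.72 mL ≤ 1 L (cargo aircraft limit, Group H-6) — within limit.
The segregation rule (Group H-2 with Group H-7) does not apply to Group H-2 with Group H-6.
Every hazard group is within its cargo aircraft limit and no segregation rule is violated.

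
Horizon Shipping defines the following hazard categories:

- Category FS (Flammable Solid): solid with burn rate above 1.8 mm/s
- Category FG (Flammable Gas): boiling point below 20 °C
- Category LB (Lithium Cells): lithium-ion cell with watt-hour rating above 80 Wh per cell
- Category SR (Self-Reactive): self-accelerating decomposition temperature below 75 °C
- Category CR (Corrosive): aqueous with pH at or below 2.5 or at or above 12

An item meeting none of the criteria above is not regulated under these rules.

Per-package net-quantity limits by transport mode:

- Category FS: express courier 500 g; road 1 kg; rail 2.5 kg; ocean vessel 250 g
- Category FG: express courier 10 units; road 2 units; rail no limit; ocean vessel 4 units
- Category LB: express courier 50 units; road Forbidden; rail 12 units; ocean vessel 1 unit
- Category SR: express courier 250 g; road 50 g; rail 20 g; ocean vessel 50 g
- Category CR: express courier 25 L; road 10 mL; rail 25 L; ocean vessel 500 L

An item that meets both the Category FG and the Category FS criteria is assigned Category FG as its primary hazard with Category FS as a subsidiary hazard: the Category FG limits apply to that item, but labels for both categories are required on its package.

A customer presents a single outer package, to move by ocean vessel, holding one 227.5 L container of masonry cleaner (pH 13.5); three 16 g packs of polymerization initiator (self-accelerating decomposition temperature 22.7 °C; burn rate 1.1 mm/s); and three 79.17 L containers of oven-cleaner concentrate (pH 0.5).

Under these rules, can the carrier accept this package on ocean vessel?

Yes

With pH 13.5 (≥ 12), the masonry cleaner falls in Category CR.
The polymerization initiator has self-accelerating decomposition temperature 22.7 °C, which is < 75 °C, so it is Category SR (Self-Reactive).
The oven-cleaner concentrate has pH 0.5, which is ≤ 2.5, so it is Category CR (Corrosive).
Total Category CR: 227.5 L + (three 79.17 L containers = 237.51 L) = 465.01 L.
That is within the Category CR ocean vessel limit of 500 L.
Category SR quantity: three 16 g packs = 48 g.
48 g ≤ 50 g (ocean vessel limit, Category SR) — within limit.
Every hazard category is within its ocean vessel limit and no segregation rule is violated.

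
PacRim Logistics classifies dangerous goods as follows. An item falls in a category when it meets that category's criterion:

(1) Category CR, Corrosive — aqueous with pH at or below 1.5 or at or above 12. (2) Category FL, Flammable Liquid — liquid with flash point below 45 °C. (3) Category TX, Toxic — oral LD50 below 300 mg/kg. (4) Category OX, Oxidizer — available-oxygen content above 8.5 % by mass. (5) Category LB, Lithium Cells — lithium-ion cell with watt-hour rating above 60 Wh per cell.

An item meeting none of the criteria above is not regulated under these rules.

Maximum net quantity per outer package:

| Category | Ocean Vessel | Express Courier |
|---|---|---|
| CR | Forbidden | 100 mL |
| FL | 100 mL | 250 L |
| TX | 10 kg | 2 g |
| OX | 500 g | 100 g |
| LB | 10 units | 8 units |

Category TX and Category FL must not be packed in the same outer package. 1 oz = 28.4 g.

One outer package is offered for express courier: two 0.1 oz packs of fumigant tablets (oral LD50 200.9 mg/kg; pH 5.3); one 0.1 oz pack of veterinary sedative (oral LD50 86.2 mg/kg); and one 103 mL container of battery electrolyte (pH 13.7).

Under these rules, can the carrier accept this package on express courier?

With oral LD50 200.9 mg/kg (< 300 mg/kg), the fumigant tablets fall in Category TX.
Oral LD50 86.2 mg/kg meets the Category TX criterion (Toxic), so the veterinary sedative is Category TX.
Battery electrolyte: pH 13.7 ≥ 12 → Category CR (Corrosive).
Category TX net quantity: (two 0.1 oz packs = 5.68 g) + (one 0.1 oz pack = 2.84 g) = 8.52 g.
8.52 g exceeds the express courier limit of 2 g for Category TX.
Category CR quantity: 103 mL.
That exceeds the Category CR express courier limit of 100 mL.
The segregation rule (Category TX with Category FL) does not apply to Category TX with Category CR.

No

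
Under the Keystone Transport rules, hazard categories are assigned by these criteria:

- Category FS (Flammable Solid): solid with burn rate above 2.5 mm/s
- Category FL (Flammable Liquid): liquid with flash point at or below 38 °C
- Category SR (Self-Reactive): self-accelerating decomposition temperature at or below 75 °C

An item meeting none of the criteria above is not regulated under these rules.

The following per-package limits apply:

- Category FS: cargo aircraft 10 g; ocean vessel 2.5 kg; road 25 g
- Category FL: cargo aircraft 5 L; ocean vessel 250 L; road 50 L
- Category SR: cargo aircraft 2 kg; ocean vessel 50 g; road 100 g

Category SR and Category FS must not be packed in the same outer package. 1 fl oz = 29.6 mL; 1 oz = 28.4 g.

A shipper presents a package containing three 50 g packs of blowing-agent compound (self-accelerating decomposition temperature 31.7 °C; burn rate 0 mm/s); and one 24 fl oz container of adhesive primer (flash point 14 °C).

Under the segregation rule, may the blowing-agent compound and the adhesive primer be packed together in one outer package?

Yes

Self-accelerating decomposition temperature 31.7 °C meets the Category SR criterion (Self-Reactive), so the blowing-agent compound is Category SR.
Flash point 14 °C meets the Category FL criterion (Flammable Liquid), so the adhesive primer is Category FL.
No segregation rule bars Category SR with Category FL.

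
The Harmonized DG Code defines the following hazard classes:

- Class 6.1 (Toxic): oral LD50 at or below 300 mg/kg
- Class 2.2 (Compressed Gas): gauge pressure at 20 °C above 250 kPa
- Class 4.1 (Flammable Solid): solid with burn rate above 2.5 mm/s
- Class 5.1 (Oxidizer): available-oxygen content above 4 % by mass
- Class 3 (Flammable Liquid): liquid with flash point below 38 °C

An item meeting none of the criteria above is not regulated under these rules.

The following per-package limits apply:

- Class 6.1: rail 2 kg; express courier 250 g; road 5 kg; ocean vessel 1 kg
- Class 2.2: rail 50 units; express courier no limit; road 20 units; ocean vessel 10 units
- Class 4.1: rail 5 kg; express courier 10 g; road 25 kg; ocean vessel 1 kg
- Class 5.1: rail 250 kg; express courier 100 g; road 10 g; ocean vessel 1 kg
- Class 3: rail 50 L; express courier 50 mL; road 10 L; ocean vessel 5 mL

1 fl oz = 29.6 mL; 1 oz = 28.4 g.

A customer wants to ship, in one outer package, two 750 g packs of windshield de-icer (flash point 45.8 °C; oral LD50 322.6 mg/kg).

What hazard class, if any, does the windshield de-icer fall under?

Not regulated

oral LD50 322.6 mg/kg is not below 300 mg/kg, so Class 6.1 does not apply.
flash point 45.8 °C is not below 38 °C, so Class 3 does not apply.
No criterion is met, so the item is not regulated.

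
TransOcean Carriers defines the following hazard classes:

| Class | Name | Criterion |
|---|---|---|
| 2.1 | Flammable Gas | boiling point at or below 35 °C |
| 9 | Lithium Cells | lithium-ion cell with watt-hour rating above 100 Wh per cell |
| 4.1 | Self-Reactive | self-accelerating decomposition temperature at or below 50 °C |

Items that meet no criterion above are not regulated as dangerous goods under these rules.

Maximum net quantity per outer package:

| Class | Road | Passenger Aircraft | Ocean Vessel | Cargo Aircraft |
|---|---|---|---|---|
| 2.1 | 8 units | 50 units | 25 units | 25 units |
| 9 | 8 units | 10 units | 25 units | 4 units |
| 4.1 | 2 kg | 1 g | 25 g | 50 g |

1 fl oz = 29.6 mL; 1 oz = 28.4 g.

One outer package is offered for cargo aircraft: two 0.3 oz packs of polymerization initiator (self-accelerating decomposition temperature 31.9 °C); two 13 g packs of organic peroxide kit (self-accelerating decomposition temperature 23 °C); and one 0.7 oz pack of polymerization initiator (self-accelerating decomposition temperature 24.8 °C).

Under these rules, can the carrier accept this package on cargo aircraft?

No

Self-accelerating decomposition temperature 31.9 °C meets the Class 4.1 criterion (Self-Reactive), so the polymerization initiator is Class 4.1.
Organic peroxide kit: self-accelerating decomposition temperature 23 °C ≤ 50 °C → Class 4.1 (Self-Reactive).
Polymerization initiator: self-accelerating decomposition temperature 24.8 °C ≤ 50 °C → Class 4.1 (Self-Reactive).
Total Class 4.1: (two 0.3 oz packs = 17.04 g) + (two 13 g packs = 26 g) + (one 0.7 oz pack = 19.88 g) = 62.92 g.
That exceeds the Class 4.1 cargo aircraft limit of 50 g.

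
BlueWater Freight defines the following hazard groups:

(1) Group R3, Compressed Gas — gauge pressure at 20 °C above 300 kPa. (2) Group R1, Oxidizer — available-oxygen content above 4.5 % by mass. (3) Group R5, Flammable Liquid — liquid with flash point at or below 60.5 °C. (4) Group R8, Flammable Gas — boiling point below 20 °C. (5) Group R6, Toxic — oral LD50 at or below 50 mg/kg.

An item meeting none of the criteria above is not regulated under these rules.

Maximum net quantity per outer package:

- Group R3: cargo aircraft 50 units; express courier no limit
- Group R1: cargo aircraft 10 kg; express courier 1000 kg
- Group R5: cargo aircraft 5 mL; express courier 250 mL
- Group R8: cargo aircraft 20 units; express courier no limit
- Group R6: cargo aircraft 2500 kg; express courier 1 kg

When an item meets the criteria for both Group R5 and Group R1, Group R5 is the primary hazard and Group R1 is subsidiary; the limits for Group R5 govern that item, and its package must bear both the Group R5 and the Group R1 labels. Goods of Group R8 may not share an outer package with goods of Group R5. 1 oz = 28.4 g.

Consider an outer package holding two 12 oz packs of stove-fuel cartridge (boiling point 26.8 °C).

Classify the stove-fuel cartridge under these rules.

boiling point 26.8 °C is not below 20 °C, so Group R8 does not apply.
No criterion is met, so the item is not regulated.

Not regulated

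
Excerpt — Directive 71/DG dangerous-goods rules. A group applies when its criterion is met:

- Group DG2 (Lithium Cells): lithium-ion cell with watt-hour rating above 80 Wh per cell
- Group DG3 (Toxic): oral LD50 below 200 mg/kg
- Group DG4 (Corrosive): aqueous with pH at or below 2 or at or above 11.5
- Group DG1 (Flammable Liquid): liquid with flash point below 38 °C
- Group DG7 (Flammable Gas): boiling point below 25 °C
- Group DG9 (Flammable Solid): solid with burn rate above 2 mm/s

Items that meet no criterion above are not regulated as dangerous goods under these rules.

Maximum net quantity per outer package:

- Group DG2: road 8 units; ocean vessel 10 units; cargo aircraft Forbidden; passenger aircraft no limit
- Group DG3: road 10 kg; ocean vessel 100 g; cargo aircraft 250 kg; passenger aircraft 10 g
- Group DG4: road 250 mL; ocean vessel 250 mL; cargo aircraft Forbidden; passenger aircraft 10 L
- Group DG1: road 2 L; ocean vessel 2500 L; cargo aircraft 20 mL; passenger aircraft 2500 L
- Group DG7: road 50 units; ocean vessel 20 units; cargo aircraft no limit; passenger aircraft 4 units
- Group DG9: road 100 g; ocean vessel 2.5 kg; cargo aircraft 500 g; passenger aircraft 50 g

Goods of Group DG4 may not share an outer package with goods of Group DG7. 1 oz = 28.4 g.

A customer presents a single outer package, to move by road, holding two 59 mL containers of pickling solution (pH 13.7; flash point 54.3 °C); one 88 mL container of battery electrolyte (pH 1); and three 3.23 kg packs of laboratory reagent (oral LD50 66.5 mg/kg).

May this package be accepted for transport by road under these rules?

Yes

With pH 13.7 (≥ 11.5), the pickling solution falls in Group DG4.
pH 1 meets the Group DG4 criterion (Corrosive), so the battery electrolyte is Group DG4.
The laboratory reagent has oral LD50 66.5 mg/kg, which is < 200 mg/kg, so it is Group DG3 (Toxic).
Group DG4 net quantity: (two 59 mL containers = 118 mL) + 88 mL = 206 mL.
That is within the Group DG4 road limit of 250 mL.
Group DG3 quantity: three 3.23 kg packs = 9.69 kg.
That is within the Group DG3 road limit of 10 kg.
The segregation rule (Group DG4 with Group DG7) does not apply to Group DG4 with Group DG3.
Every hazard group is within its road limit and no segregation rule is violated.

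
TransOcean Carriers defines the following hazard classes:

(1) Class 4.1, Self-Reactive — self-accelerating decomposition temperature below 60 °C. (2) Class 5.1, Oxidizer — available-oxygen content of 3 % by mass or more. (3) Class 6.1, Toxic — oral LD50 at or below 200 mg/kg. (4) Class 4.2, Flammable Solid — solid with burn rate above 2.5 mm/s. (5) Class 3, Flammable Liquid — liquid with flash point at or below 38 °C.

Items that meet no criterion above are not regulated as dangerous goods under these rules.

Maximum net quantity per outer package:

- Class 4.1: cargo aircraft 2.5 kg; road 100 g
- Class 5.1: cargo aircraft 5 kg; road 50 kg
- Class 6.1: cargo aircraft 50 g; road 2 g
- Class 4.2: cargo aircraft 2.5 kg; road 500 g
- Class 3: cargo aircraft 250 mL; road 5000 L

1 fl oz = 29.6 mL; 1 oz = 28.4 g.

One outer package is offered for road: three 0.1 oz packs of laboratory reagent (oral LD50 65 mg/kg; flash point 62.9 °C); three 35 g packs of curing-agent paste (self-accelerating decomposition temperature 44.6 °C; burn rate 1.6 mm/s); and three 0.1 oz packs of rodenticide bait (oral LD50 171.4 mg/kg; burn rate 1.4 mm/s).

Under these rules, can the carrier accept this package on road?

No

Laboratory reagent: oral LD50 65 mg/kg ≤ 200 mg/kg → Class 6.1 (Toxic).
Self-accelerating decomposition temperature 44.6 °C meets the Class 4.1 criterion (Self-Reactive), so the curing-agent paste is Class 4.1.
With oral LD50 171.4 mg/kg (≤ 200 mg/kg), the rodenticide bait falls in Class 6.1.
Total Class 6.1: (three 0.1 oz packs = 8.52 g) + (three 0.1 oz packs = 8.52 g) = 17.04 g.
17.04 g > 2 g (road limit, Class 6.1) — over the limit.
Class 4.1 quantity: three 35 g packs = 105 g.
105 g exceeds the road limit of 100 g for Class 4.1.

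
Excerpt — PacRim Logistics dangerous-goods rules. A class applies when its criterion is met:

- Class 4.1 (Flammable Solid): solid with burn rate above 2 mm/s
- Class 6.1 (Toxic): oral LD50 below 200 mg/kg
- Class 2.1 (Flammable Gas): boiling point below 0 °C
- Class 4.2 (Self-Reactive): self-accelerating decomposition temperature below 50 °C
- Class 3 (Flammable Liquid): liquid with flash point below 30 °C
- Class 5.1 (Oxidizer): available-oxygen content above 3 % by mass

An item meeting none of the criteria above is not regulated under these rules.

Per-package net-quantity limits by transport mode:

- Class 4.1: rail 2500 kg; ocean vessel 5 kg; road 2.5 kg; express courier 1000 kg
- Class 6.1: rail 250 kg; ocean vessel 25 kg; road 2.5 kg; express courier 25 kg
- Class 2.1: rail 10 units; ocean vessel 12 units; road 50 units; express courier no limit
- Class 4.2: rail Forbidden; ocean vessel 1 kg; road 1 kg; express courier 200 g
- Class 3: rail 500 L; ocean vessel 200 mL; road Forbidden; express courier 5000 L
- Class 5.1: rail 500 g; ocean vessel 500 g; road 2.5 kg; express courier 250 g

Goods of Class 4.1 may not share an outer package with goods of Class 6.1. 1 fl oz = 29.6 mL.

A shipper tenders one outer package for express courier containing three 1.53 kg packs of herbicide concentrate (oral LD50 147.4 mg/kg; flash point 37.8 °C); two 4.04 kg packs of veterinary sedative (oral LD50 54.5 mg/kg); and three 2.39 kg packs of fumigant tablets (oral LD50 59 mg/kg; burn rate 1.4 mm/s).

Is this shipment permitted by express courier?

Yes

With oral LD50 147.4 mg/kg (< 200 mg/kg), the herbicide concentrate falls in Class 6.1.
With oral LD50 54.5 mg/kg (< 200 mg/kg), the veterinary sedative falls in Class 6.1.
Fumigant tablets: oral LD50 59 mg/kg < 200 mg/kg → Class 6.1 (Toxic).
Class 6.1 net quantity: (three 1.53 kg packs = 4.59 kg) + (two 4.04 kg packs = 8.08 kg) + (three 2.39 kg packs = 7.17 kg) = 19.84 kg.
19.84 kg ≤ 25 kg (express courier limit, Class 6.1) — within limit.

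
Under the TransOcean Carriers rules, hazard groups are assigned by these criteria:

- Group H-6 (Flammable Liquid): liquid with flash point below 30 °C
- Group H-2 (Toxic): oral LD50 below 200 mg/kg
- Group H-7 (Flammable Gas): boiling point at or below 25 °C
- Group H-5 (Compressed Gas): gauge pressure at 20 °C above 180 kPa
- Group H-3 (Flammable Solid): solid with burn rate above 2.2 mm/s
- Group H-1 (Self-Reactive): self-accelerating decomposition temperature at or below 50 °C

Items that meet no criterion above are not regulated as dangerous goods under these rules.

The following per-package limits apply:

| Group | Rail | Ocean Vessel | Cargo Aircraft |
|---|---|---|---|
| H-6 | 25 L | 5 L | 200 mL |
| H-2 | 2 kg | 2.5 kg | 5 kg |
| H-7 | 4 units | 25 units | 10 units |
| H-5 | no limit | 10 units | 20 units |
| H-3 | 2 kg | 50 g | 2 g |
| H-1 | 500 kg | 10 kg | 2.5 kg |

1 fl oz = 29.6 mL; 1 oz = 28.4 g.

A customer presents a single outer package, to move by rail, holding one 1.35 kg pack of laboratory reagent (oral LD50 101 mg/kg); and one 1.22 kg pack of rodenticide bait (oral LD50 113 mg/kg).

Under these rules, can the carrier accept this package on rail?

Oral LD50 101 mg/kg meets the Group H-2 criterion (Toxic), so the laboratory reagent is Group H-2.
With oral LD50 113 mg/kg (< 200 mg/kg), the rodenticide bait falls in Group H-2.
Total Group H-2: 1.35 kg + 1.22 kg = 2.57 kg.
2.57 kg exceeds the rail limit of 2 kg for Group H-2.

No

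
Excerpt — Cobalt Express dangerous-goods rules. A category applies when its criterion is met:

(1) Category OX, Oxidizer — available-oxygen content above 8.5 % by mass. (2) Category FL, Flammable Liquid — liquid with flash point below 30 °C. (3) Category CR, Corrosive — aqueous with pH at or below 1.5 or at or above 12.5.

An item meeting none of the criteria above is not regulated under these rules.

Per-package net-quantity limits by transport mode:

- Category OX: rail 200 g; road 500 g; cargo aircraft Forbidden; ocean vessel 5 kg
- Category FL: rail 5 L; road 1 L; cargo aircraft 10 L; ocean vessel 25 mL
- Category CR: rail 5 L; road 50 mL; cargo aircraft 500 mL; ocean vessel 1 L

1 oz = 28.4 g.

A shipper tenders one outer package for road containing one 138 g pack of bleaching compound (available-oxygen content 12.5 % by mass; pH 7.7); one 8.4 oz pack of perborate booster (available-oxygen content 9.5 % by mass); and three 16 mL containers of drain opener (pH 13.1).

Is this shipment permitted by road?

Yes

The bleaching compound has available-oxygen content 12.5 % by mass, which is > 8.5 % by mass, so it is Category OX (Oxidizer).
Perborate booster: available-oxygen content 9.5 % by mass > 8.5 % by mass → Category OX (Oxidizer).
The drain opener has pH 13.1, which is ≥ 12.5, so it is Category CR (Corrosive).
Category OX net quantity: 138 g + (one 8.4 oz pack = 238.56 g) = 376.56 g.
That is within the Category OX road limit of 500 g.
Category CR quantity: three 16 mL containers = 48 mL.
48 mL is within the road limit of 50 mL for Category CR.
Every hazard category is within its road limit and no segregation rule is violated.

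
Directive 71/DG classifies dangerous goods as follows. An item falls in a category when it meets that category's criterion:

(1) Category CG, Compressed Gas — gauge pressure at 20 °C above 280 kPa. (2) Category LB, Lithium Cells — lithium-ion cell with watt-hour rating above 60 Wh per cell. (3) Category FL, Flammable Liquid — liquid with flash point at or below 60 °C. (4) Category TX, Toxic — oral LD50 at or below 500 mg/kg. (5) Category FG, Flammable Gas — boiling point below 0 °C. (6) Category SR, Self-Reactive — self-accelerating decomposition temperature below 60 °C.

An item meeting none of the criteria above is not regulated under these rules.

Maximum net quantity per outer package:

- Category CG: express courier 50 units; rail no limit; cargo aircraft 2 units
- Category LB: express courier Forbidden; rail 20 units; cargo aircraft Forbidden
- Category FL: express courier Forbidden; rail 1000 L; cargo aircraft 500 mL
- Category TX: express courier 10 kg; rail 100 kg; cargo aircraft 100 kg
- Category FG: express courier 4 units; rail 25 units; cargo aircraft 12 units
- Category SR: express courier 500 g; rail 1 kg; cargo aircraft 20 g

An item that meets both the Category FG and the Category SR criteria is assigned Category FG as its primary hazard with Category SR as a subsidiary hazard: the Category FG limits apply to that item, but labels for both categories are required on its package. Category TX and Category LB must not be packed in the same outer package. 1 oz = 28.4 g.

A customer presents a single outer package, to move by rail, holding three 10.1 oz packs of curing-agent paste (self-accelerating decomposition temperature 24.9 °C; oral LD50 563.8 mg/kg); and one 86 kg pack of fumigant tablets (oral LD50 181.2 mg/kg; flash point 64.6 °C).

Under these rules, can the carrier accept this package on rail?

Yes

With self-accelerating decomposition temperature 24.9 °C (< 60 °C), the curing-agent paste falls in Category SR.
The fumigant tablets have oral LD50 181.2 mg/kg, which is ≤ 500 mg/kg, so they are Category TX (Toxic).
Category TX quantity: 86 kg.
That is within the Category TX rail limit of 100 kg.
Category SR quantity: three 10.1 oz packs = 860.52 g.
That is within the Category SR rail limit of 1 kg.
The segregation rule (Category TX with Category LB) does not apply to Category TX with Category SR.
Every hazard category is within its rail limit and no segregation rule is violated.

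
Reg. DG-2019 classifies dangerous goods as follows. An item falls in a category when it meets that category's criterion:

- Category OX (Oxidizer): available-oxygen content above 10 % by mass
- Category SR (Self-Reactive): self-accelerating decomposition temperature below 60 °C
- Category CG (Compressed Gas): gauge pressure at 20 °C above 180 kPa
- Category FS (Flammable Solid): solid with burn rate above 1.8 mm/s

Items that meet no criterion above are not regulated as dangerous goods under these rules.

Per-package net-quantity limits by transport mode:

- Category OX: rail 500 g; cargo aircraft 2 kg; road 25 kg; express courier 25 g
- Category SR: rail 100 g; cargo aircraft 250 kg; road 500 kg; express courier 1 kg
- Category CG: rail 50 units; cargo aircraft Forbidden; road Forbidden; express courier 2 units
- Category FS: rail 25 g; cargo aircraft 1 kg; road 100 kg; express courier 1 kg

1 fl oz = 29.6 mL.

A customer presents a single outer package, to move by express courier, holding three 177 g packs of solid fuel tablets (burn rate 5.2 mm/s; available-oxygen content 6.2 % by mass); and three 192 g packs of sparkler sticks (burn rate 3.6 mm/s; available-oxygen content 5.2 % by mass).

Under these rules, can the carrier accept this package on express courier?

Solid fuel tablets: burn rate 5.2 mm/s > 1.8 mm/s → Category FS (Flammable Solid).
With burn rate 3.6 mm/s (> 1.8 mm/s), the sparkler sticks fall in Category FS.
Category FS net quantity: (three 177 g packs = 531 g) + (three 192 g packs = 576 g) = 1.107 kg.
1.107 kg > 1 kg (express courier limit, Category FS) — over the limit.

No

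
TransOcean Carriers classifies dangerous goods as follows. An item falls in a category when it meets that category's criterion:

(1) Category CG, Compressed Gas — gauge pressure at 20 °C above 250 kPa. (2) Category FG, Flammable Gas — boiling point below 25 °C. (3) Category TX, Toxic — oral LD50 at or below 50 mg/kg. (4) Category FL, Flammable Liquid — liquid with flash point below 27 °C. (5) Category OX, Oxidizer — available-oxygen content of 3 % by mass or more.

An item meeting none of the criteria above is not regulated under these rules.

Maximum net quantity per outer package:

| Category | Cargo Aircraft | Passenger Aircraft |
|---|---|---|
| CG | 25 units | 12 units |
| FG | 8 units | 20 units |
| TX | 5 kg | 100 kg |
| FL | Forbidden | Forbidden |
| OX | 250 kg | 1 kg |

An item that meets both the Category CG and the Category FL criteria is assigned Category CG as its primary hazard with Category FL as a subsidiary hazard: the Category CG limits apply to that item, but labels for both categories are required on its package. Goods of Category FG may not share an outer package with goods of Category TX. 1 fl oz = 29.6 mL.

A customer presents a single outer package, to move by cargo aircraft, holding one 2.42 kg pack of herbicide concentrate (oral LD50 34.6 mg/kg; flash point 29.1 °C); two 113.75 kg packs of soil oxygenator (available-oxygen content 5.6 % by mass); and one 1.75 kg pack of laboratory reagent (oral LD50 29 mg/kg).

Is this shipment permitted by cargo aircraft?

Yes

Oral LD50 34.6 mg/kg meets the Category TX criterion (Toxic), so the herbicide concentrate is Category TX.
With available-oxygen content 5.6 % by mass (≥ 3 % by mass), the soil oxygenator falls in Category OX.
The laboratory reagent has oral LD50 29 mg/kg, which is ≤ 50 mg/kg, so it is Category TX (Toxic).
Category OX quantity: two 113.75 kg packs = 227.5 kg.
227.5 kg is within the cargo aircraft limit of 250 kg for Category OX.
Total Category TX: 2.42 kg + 1.75 kg = 4.17 kg.
4.17 kg is within the cargo aircraft limit of 5 kg for Category TX.
The segregation rule (Category FG with Category TX) does not apply to Category OX with Category TX.
Every hazard category is within its cargo aircraft limit and no segregation rule is violated.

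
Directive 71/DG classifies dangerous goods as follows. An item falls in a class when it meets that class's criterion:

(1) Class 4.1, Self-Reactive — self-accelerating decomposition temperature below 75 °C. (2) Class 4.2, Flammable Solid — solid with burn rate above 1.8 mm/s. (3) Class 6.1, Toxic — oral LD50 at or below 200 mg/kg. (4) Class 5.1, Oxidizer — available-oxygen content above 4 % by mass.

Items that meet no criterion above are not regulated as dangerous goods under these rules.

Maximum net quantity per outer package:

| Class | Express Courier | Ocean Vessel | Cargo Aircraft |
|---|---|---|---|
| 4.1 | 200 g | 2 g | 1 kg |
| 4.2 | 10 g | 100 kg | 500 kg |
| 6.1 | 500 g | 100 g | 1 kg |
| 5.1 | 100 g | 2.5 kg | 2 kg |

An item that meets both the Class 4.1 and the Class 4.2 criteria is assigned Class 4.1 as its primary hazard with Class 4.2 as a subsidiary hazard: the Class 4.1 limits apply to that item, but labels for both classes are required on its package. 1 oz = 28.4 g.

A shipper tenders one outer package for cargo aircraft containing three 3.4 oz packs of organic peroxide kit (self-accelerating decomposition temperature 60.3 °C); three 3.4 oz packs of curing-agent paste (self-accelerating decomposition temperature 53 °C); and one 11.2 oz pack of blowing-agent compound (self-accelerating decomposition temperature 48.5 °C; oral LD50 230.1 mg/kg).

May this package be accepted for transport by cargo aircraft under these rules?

Yes

With self-accelerating decomposition temperature 60.3 °C (< 75 °C), the organic peroxide kit falls in Class 4.1.
With self-accelerating decomposition temperature 53 °C (< 75 °C), the curing-agent paste falls in Class 4.1.
Blowing-agent compound: self-accelerating decomposition temperature 48.5 °C < 75 °C → Class 4.1 (Self-Reactive).
Total Class 4.1: (three 3.4 oz packs = 289.68 g) + (three 3.4 oz packs = 289.68 g) + (one 11.2 oz pack = 318.08 g) = 897.44 g.
897.44 g is within the cargo aircraft limit of 1 kg for Class 4.1.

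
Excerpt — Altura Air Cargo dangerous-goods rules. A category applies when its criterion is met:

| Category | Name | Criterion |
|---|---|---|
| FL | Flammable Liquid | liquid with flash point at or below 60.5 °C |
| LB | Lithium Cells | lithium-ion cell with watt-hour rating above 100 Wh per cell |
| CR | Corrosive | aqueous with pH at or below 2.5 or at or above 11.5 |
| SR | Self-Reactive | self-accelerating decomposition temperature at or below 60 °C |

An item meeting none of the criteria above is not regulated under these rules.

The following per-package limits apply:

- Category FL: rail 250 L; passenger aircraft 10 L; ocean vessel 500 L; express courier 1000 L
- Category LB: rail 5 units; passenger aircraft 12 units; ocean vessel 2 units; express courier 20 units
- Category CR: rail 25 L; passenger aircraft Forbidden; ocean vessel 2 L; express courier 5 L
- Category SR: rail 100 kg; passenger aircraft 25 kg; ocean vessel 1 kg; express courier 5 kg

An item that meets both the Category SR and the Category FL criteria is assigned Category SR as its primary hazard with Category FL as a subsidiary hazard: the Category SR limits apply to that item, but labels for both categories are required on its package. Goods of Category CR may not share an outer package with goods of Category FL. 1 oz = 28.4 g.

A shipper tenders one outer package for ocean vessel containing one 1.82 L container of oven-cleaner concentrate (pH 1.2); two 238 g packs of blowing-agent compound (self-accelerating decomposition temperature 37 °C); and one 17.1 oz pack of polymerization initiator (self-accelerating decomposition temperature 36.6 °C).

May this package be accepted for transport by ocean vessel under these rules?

With pH 1.2 (≤ 2.5), the oven-cleaner concentrate falls in Category CR.
The blowing-agent compound has self-accelerating decomposition temperature 37 °C, which is ≤ 60 °C, so it is Category SR (Self-Reactive).
With self-accelerating decomposition temperature 36.6 °C (≤ 60 °C), the polymerization initiator falls in Category SR.
Category SR net quantity: (two 238 g packs = 476 g) + (one 17.1 oz pack = 485.64 g) = 961.64 g.
961.64 g is within the ocean vessel limit of 1 kg for Category SR.
Category CR quantity: 1.82 L.
1.82 L ≤ 2 L (ocean vessel limit, Category CR) — within limit.
The segregation rule (Category CR with Category FL) does not apply to Category SR with Category CR.
Every hazard category is within its ocean vessel limit and no segregation rule is violated.

Yes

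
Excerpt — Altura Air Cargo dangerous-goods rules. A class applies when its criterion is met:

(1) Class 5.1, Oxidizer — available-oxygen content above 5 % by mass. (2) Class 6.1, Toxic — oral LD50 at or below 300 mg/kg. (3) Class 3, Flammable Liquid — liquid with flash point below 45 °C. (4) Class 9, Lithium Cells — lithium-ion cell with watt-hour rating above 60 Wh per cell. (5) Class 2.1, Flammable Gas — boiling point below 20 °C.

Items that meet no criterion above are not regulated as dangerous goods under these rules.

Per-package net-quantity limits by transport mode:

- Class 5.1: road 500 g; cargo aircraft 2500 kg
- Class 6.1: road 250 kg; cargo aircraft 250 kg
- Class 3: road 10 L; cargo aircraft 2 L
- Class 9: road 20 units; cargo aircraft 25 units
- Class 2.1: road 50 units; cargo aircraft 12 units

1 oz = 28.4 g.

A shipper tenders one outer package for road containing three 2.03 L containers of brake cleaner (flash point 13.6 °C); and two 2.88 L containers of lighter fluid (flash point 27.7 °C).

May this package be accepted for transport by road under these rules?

The brake cleaner has flash point 13.6 °C, which is < 45 °C, so it is Class 3 (Flammable Liquid).
Lighter fluid: flash point 27.7 °C < 45 °C → Class 3 (Flammable Liquid).
Class 3 net quantity: (three 2.03 L containers = 6.09 L) + (two 2.88 L containers = 5.76 L) = 11.85 L.
That exceeds the Class 3 road limit of 10 L.

No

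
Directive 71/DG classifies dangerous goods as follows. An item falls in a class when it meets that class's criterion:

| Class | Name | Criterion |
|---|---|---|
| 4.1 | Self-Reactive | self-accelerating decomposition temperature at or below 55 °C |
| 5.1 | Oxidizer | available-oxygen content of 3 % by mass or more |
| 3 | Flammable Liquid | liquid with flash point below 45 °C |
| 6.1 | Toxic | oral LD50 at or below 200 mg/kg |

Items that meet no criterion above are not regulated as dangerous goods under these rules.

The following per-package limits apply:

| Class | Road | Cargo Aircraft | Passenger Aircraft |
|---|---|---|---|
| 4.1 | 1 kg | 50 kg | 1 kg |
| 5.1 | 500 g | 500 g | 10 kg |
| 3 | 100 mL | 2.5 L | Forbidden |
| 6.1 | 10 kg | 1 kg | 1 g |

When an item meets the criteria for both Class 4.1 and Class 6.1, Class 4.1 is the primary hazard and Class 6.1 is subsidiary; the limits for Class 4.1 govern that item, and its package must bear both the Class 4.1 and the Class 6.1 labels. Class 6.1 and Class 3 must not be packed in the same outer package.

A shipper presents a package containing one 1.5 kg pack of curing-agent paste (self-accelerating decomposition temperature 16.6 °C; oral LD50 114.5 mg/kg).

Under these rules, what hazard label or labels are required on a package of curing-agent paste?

Class 4.1 and 6.1

Self-accelerating decomposition temperature 16.6 °C meets the Class 4.1 criterion (Self-Reactive), so the curing-agent paste is Class 4.1.
The curing-agent paste has oral LD50 114.5 mg/kg, which is ≤ 200 mg/kg, so it is Class 6.1 (Toxic).
By the precedence rule Class 4.1 is primary and Class 6.1 is subsidiary, and that rule requires both labels on the package.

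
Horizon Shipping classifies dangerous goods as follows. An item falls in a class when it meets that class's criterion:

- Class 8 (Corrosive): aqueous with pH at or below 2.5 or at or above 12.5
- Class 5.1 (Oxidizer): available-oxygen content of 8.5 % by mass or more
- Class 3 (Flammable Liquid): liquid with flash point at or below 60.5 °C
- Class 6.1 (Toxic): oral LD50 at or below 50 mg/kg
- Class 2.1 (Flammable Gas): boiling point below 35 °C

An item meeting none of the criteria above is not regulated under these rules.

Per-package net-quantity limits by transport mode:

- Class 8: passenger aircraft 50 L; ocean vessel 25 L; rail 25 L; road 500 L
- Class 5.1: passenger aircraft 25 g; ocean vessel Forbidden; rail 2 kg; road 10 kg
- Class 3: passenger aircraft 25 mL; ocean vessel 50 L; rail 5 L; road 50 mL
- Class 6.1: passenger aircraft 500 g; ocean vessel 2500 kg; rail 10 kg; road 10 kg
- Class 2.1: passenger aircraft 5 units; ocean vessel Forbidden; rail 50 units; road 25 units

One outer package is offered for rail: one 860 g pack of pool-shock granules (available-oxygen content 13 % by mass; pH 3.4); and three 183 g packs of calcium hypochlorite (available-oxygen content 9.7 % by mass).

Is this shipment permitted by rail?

Yes

Pool-shock granules: available-oxygen content 13 % by mass ≥ 8.5 % by mass → Class 5.1 (Oxidizer).
Available-oxygen content 9.7 % by mass meets the Class 5.1 criterion (Oxidizer), so the calcium hypochlorite is Class 5.1.
Class 5.1 net quantity: 860 g + (three 183 g packs = 549 g) = 1.409 kg.
1.409 kg is within the rail limit of 2 kg for Class 5.1.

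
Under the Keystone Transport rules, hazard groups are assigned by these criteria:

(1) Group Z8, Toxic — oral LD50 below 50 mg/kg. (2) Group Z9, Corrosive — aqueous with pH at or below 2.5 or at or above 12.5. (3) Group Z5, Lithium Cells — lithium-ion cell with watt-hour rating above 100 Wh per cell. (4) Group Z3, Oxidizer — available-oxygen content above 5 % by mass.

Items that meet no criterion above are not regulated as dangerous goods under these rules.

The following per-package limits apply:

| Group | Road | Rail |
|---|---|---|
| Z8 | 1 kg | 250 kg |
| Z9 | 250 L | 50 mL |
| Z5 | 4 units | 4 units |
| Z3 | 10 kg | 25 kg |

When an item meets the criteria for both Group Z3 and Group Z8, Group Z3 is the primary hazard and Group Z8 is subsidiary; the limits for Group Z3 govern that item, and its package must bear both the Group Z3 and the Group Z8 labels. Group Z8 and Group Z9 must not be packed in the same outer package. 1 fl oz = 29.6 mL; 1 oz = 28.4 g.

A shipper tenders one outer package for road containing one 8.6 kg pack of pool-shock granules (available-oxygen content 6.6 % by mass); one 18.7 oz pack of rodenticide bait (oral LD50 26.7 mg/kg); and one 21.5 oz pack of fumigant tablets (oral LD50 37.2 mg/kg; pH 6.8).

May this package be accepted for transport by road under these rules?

Pool-shock granules: available-oxygen content 6.6 % by mass > 5 % by mass → Group Z3 (Oxidizer).
Oral LD50 26.7 mg/kg meets the Group Z8 criterion (Toxic), so the rodenticide bait is Group Z8.
Oral LD50 37.2 mg/kg meets the Group Z8 criterion (Toxic), so the fumigant tablets are Group Z8.
Total Group Z8: (one 18.7 oz pack = 531.08 g) + (one 21.5 oz pack = 610.6 g) = 1141.68 g.
1141.68 g > 1 kg (road limit, Group Z8) — over the limit.
Group Z3 quantity: 8.6 kg.
That is within the Group Z3 road limit of 10 kg.
The segregation rule (Group Z8 with Group Z9) does not apply to Group Z8 with Group Z3.

No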